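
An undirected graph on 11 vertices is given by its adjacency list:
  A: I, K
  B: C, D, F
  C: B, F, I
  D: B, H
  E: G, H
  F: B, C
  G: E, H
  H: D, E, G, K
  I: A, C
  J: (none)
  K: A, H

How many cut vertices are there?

1

Removing H increases the component count from 2 to 3, so H is a cut vertex.
By contrast removing E leaves 2 components; it is not a cut vertex. No other vertex is a cut vertex either.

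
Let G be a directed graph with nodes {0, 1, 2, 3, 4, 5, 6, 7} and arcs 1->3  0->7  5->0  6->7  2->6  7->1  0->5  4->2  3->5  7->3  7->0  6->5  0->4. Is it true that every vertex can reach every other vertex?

From 1 we can reach every vertex (0, 1, 2, 3, 4, 5, 6, 7), and every vertex can reach 1 (0, 1, 2, 3, 4, 5, 6, 7). So the whole graph is one strongly connected component.

Yes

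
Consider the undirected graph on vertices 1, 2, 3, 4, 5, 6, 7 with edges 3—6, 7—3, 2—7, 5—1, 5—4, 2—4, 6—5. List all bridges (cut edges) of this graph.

1-5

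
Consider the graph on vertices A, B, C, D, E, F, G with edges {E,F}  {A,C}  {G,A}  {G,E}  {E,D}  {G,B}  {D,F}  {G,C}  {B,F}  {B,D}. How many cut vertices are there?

1

Removing G increases the component count from 1 to 2, so G is a cut vertex.
By contrast removing F leaves 1 component; it is not a cut vertex. No other vertex is a cut vertex either.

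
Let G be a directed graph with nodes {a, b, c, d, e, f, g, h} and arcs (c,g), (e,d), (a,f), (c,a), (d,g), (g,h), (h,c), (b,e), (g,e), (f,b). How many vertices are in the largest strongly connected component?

{a, b, c, d, e, f, g, h} are all mutually reachable — one SCC of size 8.
The largest has 8 vertices.

8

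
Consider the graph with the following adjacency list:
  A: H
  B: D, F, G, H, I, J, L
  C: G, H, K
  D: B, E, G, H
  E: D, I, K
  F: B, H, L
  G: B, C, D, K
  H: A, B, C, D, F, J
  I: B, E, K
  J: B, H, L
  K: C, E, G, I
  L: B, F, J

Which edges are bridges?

The edges on the cycle F-B-L-F are not bridges since each lies on that cycle.
But removing A-H disconnects A from H — this is a bridge.

A-H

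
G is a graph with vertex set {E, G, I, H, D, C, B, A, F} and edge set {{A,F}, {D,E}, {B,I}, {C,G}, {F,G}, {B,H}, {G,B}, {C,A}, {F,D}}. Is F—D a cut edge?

Removing F—D leaves no path between F and D: the component count goes from 1 to 2. So it is a bridge.

Yes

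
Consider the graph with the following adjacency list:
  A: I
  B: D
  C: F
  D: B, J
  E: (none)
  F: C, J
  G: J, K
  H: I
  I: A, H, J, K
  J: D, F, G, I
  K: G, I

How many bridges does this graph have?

The edges on the cycle I-J-G-K-I are not bridges since each lies on that cycle.
But removing C-F disconnects C from F; removing H-I disconnects H from I; removing J-D disconnects J from D; removing J-F disconnects J from F — these are bridges.
In total 6 edges are bridges.

6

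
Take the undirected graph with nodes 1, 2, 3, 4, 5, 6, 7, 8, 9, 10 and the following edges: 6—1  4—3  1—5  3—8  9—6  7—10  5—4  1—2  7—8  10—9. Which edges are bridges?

1-2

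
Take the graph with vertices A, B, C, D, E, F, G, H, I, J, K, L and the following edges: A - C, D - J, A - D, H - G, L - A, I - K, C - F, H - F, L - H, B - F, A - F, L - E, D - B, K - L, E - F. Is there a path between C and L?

Yes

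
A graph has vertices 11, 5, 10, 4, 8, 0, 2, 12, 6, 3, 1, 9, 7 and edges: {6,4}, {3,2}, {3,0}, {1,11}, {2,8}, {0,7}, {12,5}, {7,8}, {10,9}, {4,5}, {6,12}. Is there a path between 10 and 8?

The component containing 10 is {9, 10}, and 8 is not in it.

No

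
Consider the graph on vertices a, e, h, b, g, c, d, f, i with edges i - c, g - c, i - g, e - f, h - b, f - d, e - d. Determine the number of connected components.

4

a is isolated — a component by itself.
Starting from b we can reach b, h. That is one component of size 2.
Starting from d we can reach d, e, f. That is one component of size 3.
Starting from c we can reach c, g, i. That is one component of size 3.
Total: 4 components.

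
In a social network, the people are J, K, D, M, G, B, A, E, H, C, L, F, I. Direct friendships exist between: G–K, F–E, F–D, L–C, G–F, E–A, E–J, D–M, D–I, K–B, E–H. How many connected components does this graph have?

Starting from C we can reach C, L. That is one component of size 2.
Starting from A we can reach A, B, D, E, F, G, H, I, J, K, M. That is one component of size 11.
Total: 2 components.

2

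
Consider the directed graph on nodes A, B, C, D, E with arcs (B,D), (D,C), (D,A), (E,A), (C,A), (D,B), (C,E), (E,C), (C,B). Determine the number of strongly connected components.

2

{B, C, D, E} are all mutually reachable — one SCC of size 4.
{A} is an SCC by itself.
That gives 2 strongly connected components.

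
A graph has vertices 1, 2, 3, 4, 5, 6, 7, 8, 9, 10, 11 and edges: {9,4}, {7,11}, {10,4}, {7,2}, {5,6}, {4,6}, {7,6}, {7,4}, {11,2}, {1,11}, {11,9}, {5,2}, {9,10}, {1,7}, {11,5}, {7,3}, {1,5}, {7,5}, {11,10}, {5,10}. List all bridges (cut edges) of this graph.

3-7

The edges on the cycle 7-5-2-7 are not bridges since each lies on that cycle.
But removing 3-7 disconnects 3 from 7 — this is a bridge.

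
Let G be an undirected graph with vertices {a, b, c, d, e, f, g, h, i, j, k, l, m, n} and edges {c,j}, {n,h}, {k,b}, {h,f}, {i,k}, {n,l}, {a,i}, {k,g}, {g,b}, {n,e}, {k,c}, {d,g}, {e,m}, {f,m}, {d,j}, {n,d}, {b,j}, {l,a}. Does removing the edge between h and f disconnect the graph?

After removing h-f, the path h-n-e-m-f still connects them, so the edge is not a bridge.

No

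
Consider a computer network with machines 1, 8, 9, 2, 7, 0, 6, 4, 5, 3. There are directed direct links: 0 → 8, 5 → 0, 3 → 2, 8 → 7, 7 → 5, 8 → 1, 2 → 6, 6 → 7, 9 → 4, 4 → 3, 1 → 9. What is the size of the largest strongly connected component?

10

{0, 1, 2, 3, 4, 5, 6, 7, 8, 9} are all mutually reachable — one SCC of size 10.
The largest has 10 vertices.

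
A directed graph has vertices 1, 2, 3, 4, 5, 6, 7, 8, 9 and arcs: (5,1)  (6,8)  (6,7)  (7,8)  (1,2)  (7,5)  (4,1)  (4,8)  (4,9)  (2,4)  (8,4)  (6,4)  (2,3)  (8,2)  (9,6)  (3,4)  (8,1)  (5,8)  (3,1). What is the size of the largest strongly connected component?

9

{1, 2, 3, 4, 5, 6, 7, 8, 9} are all mutually reachable — one SCC of size 9.
The largest has 9 vertices.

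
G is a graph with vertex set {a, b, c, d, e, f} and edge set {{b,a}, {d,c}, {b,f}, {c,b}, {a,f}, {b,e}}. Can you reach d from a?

Yes

From a we can reach a, b, c, d, e, f, which includes d.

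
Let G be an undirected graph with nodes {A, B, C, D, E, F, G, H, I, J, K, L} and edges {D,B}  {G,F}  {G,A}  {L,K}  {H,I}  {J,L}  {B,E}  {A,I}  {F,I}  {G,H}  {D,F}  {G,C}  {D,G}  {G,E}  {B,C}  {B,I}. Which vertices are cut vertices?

L

Removing L increases the component count from 2 to 3, so L is a cut vertex.
By contrast removing B leaves 2 components; it is not a cut vertex. No other vertex is a cut vertex either.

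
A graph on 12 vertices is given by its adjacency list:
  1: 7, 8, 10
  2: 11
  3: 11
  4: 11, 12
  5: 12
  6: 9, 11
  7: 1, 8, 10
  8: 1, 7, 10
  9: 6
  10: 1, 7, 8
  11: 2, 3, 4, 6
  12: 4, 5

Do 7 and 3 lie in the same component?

No

The component containing 7 is {1, 7, 8, 10}, and 3 is not in it.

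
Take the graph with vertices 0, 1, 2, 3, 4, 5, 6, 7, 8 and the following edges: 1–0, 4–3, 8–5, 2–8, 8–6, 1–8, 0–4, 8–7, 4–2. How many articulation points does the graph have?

2

Removing 4 increases the component count from 1 to 2, so 4 is a cut vertex.
Removing 8 increases the component count from 1 to 4, so 8 is a cut vertex.
By contrast removing 3 leaves 1 component; it is not a cut vertex. No other vertex is a cut vertex either.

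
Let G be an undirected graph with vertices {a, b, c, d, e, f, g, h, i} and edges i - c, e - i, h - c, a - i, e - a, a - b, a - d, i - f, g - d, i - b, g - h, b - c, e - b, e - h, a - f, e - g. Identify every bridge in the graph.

none

The edges on the cycle i-b-c-i are not bridges since each lies on that cycle.
Every edge lies on some cycle, so there are no bridges.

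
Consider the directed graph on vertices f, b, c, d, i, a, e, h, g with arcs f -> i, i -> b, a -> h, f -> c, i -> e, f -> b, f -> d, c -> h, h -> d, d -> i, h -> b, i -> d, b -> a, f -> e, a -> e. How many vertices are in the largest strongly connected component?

5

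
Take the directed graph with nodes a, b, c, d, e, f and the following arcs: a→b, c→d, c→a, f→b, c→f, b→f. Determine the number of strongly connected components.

{b, f} are all mutually reachable — one SCC of size 2.
{c} is an SCC by itself.
{d} is an SCC by itself.
{e} is an SCC by itself.
{a} is an SCC by itself.
That gives 5 strongly connected components.

5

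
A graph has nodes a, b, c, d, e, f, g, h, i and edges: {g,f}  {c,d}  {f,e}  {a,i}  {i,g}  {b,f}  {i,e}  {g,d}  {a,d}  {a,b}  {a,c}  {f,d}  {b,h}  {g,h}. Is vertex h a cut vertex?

Deleting h leaves 1 component (was 1) (its neighbors b, g remain connected to each other), so h is not a cut vertex.

No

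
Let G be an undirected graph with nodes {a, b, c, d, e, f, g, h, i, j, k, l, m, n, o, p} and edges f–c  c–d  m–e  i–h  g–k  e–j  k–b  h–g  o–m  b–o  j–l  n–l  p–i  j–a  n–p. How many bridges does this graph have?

The edges on the cycle n-p-i-h-g-k-b-o-m-e-j-l-n are not bridges since each lies on that cycle.
But removing f–c disconnects f from c; removing c–d disconnects c from d; removing j–a disconnects j from a — these are bridges.
That makes 3 bridges.

3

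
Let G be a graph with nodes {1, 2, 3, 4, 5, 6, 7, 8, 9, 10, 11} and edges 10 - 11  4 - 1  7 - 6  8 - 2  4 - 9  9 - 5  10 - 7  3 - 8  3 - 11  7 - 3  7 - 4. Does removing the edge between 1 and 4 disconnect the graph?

Removing 1 - 4 leaves no path between 1 and 4: the component count goes from 1 to 2. So it is a bridge.

Yes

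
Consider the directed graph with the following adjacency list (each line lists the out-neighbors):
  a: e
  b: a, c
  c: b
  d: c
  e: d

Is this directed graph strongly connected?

From a we can reach every vertex (a, b, c, d, e), and every vertex can reach a (a, b, c, d, e). So the whole graph is one strongly connected component.

Yes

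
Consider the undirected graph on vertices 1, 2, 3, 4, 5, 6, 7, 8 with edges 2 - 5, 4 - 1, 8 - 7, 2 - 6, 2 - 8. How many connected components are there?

3

3 is isolated — a component by itself.
Starting from 1 we can reach 1, 4. That is one component of size 2.
Starting from 2 we can reach 2, 5, 6, 7, 8. That is one component of size 5.
Total: 3 components.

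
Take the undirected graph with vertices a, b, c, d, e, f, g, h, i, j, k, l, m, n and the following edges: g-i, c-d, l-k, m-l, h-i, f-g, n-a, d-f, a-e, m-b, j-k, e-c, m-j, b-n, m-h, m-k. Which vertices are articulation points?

Removing m increases the component count from 1 to 2, so m is a cut vertex.
By contrast removing c leaves 1 component; it is not a cut vertex. No other vertex is a cut vertex either.

m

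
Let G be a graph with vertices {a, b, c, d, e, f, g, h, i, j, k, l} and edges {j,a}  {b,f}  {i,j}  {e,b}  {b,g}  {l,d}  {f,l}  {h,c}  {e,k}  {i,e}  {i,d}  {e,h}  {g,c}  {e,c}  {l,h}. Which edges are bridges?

The edges on the cycle i-e-b-f-l-d-i are not bridges since each lies on that cycle.
But removing a—j disconnects a from j; removing k—e disconnects k from e; removing i—j disconnects i from j — these are bridges.

a-j, e-k, i-j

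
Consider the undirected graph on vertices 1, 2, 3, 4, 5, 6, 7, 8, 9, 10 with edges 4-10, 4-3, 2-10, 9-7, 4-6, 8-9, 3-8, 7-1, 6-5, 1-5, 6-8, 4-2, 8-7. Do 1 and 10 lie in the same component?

Yes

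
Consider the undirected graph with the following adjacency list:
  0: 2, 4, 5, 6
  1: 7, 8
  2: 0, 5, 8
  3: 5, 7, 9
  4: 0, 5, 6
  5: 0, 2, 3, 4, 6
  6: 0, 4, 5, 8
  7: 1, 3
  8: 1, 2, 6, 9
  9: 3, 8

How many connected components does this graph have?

Starting from 0 we can reach 0, 1, 2, 3, 4, 5, 6, 7, 8, 9. That is one component of size 10.
Total: 1 component.

1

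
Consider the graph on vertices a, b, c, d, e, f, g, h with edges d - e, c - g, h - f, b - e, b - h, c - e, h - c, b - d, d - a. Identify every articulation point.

c, d, h

Removing c increases the component count from 1 to 2, so c is a cut vertex.
Removing d increases the component count from 1 to 2, so d is a cut vertex.
Removing h increases the component count from 1 to 2, so h is a cut vertex.
By contrast removing a leaves 1 component; it is not a cut vertex. No other vertex is a cut vertex either.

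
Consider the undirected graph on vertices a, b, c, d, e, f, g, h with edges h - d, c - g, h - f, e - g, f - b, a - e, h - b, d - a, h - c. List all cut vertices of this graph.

Removing h increases the component count from 1 to 2, so h is a cut vertex.
By contrast removing f leaves 1 component; it is not a cut vertex. No other vertex is a cut vertex either.

h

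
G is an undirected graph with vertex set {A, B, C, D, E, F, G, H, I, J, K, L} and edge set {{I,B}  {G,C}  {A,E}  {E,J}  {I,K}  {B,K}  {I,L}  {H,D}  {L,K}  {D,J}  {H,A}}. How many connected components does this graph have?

F is isolated — a component by itself.
Starting from C we can reach C, G. That is one component of size 2.
Starting from B we can reach B, I, K, L. That is one component of size 4.
Starting from A we can reach A, D, E, H, J. That is one component of size 5.
Total: 4 components.

4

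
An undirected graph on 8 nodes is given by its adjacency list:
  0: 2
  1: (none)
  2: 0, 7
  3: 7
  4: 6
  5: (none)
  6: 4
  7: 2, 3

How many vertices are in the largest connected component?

1 is isolated — a component by itself.
5 is isolated — a component by itself.
Starting from 4 we can reach 4, 6. That is one component of size 2.
Starting from 0 we can reach 0, 2, 3, 7. That is one component of size 4.
The largest has 4 vertices.

4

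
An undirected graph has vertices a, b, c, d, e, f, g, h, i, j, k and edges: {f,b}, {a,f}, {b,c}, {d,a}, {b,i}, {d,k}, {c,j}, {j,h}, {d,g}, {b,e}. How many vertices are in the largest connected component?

11

Starting from a we can reach a, b, c, d, e, f, g, h, i, j, k. That is one component of size 11.
The largest has 11 vertices.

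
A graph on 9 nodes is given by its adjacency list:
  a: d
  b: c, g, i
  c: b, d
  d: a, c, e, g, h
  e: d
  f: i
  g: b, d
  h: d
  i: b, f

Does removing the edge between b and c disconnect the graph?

After removing b-c, the path b-g-d-c still connects them, so the edge is not a bridge.

No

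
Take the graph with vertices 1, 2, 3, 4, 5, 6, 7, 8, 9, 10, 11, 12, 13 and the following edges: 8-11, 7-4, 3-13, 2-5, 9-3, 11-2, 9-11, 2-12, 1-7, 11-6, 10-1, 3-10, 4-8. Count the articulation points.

3

Removing 2 increases the component count from 1 to 3, so 2 is a cut vertex.
Removing 3 increases the component count from 1 to 2, so 3 is a cut vertex.
Removing 11 increases the component count from 1 to 3, so 11 is a cut vertex.
By contrast removing 12 leaves 1 component; it is not a cut vertex. No other vertex is a cut vertex either.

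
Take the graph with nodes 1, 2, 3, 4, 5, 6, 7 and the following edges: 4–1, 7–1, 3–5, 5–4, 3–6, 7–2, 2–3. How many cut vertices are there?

Removing 3 increases the component count from 1 to 2, so 3 is a cut vertex.
By contrast removing 6 leaves 1 component; it is not a cut vertex. No other vertex is a cut vertex either.

1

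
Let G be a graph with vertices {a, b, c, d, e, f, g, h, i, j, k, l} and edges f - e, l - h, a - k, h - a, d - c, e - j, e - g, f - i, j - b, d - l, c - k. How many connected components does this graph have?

Starting from a we can reach a, c, d, h, k, l. That is one component of size 6.
Starting from b we can reach b, e, f, g, i, j. That is one component of size 6.
Total: 2 components.

2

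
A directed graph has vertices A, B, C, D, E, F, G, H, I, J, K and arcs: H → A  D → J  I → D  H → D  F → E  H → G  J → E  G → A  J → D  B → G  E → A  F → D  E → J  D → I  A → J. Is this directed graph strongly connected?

There is no directed path from E to F, so the graph is not strongly connected.

No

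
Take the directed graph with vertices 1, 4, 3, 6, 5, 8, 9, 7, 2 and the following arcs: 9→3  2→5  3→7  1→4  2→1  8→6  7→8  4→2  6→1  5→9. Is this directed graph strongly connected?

From 6 we can reach every vertex (1, 2, 3, 4, 5, 6, 7, 8, 9), and every vertex can reach 6 (1, 2, 3, 4, 5, 6, 7, 8, 9). So the whole graph is one strongly connected component.

Yes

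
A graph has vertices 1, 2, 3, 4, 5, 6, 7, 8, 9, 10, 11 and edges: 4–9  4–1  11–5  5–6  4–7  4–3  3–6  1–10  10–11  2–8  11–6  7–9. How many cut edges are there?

1

The edges on the cycle 4-7-9-4 are not bridges since each lies on that cycle.
But removing 2–8 disconnects 2 from 8 — this is a bridge.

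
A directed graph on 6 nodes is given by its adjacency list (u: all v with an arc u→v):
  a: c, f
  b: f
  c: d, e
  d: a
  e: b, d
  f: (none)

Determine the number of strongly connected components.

3

{a, c, d, e} are all mutually reachable — one SCC of size 4.
{f} is an SCC by itself.
{b} is an SCC by itself.
That gives 3 strongly connected components.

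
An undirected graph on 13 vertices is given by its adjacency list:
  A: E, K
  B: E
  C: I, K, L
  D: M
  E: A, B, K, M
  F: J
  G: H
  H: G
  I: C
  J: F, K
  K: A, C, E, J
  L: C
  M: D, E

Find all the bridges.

B-E, C-I, C-K, C-L, D-M, E-M, F-J, G-H, J-K

The edges on the cycle E-K-A-E are not bridges since each lies on that cycle.
But removing D-M disconnects D from M; removing C-I disconnects C from I; removing G-H disconnects G from H; removing K-J disconnects K from J — these are bridges.
In total 9 edges are bridges.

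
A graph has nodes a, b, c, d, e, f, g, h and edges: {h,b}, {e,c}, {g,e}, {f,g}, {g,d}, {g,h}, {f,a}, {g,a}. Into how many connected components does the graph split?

Starting from a we can reach a, b, c, d, e, f, g, h. That is one component of size 8.
Total: 1 component.

1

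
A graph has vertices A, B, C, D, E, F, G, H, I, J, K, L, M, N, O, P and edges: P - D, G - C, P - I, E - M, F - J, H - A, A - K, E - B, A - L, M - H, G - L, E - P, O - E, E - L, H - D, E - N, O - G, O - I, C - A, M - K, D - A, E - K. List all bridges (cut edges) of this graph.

B-E, E-N, F-J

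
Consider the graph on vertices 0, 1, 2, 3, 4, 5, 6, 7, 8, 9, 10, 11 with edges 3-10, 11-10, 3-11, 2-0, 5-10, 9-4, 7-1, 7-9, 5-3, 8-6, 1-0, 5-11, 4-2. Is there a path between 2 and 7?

From 2 we can reach 0, 1, 2, 4, 7, 9, which includes 7.

Yes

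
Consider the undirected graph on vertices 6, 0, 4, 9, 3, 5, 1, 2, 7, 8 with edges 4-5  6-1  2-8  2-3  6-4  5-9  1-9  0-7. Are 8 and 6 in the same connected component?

The component containing 8 is {2, 3, 8}, and 6 is not in it.

No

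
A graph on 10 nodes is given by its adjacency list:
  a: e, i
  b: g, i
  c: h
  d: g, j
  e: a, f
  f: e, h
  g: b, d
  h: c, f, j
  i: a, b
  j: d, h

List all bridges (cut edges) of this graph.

c-h

The edges on the cycle i-a-e-f-h-j-d-g-b-i are not bridges since each lies on that cycle.
But removing c-h disconnects c from h — this is a bridge.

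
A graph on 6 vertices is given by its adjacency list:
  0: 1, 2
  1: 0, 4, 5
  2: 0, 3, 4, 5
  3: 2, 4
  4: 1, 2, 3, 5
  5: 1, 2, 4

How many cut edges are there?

0

The edges on the cycle 0-1-5-2-0 are not bridges since each lies on that cycle.
Every edge lies on some cycle, so there are no bridges.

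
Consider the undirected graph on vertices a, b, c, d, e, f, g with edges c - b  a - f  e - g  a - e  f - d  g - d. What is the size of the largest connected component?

5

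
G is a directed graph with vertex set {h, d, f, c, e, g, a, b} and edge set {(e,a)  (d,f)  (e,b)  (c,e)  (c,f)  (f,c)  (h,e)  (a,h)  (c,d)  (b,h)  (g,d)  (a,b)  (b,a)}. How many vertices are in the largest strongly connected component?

{a, b, e, h} are all mutually reachable — one SCC of size 4.
{c, d, f} are all mutually reachable — one SCC of size 3.
{g} is an SCC by itself.
The largest has 4 vertices.

4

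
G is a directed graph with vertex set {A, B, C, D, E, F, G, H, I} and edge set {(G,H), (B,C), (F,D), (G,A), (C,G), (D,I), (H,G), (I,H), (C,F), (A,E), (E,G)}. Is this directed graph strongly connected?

There is no directed path from E to B, so the graph is not strongly connected.

No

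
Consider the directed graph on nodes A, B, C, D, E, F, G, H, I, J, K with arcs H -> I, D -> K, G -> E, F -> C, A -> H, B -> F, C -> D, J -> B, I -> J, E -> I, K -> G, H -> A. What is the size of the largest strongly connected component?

9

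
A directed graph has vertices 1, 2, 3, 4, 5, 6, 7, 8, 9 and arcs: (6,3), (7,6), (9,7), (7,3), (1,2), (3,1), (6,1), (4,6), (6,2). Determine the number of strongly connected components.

9

{9} is an SCC by itself.
{4} is an SCC by itself.
{1} is an SCC by itself.
{8} is an SCC by itself.
{2} is an SCC by itself.
(and 4 more singleton SCCs)
That gives 9 strongly connected components.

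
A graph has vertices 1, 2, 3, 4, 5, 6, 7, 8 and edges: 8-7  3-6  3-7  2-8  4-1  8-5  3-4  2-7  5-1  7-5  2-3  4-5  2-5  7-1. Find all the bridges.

The edges on the cycle 2-8-7-5-2 are not bridges since each lies on that cycle.
But removing 6-3 disconnects 6 from 3 — this is a bridge.

3-6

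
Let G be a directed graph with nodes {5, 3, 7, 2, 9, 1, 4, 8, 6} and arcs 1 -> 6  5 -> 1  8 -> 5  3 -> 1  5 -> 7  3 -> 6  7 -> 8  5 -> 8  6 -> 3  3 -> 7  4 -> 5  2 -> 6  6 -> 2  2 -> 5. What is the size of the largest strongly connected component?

{1, 2, 3, 5, 6, 7, 8} are all mutually reachable — one SCC of size 7.
{4} is an SCC by itself.
{9} is an SCC by itself.
The largest has 7 vertices.

7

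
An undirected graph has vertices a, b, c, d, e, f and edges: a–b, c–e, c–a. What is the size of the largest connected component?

4

d is isolated — a component by itself.
f is isolated — a component by itself.
Starting from a we can reach a, b, c, e. That is one component of size 4.
The largest has 4 vertices.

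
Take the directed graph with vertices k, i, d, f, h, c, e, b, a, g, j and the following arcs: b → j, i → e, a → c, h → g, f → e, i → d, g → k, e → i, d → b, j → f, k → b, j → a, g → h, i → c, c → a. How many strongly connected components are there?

4

{b, d, e, f, i, j} are all mutually reachable — one SCC of size 6.
{g, h} are all mutually reachable — one SCC of size 2.
{a, c} are all mutually reachable — one SCC of size 2.
{k} is an SCC by itself.
That gives 4 strongly connected components.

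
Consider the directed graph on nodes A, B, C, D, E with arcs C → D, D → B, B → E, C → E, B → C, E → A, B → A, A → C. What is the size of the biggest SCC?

{A, B, C, D, E} are all mutually reachable — one SCC of size 5.
The largest has 5 vertices.

5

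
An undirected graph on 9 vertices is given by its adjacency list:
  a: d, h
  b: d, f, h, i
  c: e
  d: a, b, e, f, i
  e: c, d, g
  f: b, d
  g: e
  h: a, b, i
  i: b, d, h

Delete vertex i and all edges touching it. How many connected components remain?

1

With i gone, the remaining components are: {a, b, c, d, e, f, g, h}.
That is 1 component.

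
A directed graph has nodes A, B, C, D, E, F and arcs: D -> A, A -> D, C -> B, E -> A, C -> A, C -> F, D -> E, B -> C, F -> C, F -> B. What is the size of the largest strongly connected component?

3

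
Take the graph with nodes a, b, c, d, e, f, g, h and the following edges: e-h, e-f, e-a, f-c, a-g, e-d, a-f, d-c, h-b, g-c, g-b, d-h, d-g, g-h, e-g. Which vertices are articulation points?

Removing c, for instance, still leaves 1 component. No single vertex removal increases the component count — the graph has no articulation points.

none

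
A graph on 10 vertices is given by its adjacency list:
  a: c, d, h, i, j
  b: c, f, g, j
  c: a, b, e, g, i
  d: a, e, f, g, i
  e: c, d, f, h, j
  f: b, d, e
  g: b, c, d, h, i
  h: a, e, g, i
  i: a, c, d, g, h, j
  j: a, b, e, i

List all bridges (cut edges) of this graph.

none

The edges on the cycle j-a-h-i-j are not bridges since each lies on that cycle.
Every edge lies on some cycle, so there are no bridges.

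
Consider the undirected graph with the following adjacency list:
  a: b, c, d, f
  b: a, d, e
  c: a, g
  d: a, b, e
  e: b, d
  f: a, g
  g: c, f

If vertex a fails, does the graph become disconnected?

Yes

Deleting a raises the number of components from 1 to 2, so a is a cut vertex.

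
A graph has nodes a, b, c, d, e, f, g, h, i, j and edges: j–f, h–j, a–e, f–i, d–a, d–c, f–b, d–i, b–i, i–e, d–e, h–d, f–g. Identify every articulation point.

d, f

Removing d increases the component count from 1 to 2, so d is a cut vertex.
Removing f increases the component count from 1 to 2, so f is a cut vertex.
By contrast removing h leaves 1 component; it is not a cut vertex. No other vertex is a cut vertex either.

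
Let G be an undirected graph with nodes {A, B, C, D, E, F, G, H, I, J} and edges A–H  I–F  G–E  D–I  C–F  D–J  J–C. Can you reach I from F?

From F we can reach C, D, F, I, J, which includes I.

Yes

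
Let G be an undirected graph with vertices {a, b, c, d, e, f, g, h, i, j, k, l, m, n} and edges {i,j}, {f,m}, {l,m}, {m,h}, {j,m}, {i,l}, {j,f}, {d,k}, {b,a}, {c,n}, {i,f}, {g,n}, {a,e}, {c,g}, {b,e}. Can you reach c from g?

Yes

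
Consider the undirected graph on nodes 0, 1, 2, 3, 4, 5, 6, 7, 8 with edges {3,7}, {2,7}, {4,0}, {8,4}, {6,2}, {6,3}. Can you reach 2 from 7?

From 7 we can reach 2, 3, 6, 7, which includes 2.

Yes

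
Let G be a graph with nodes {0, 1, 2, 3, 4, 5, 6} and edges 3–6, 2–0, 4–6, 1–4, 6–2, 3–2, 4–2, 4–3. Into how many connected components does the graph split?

2

5 is isolated — a component by itself.
Starting from 0 we can reach 0, 1, 2, 3, 4, 6. That is one component of size 6.
Total: 2 components.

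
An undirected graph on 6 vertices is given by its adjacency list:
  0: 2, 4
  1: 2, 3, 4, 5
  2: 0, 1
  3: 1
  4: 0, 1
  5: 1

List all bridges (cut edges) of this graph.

1-3, 1-5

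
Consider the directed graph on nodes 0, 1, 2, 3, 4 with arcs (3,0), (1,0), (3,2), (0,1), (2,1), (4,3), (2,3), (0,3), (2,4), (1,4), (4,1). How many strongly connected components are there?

1

{0, 1, 2, 3, 4} are all mutually reachable — one SCC of size 5.
That gives 1 strongly connected component.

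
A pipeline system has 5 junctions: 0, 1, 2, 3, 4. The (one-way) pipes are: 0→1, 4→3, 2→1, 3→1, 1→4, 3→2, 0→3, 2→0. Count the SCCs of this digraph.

{0, 1, 2, 3, 4} are all mutually reachable — one SCC of size 5.
That gives 1 strongly connected component.

1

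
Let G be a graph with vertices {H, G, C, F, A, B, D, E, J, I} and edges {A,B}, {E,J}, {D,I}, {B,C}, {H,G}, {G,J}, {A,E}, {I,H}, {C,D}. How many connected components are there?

2

F is isolated — a component by itself.
Starting from A we can reach A, B, C, D, E, G, H, I, J. That is one component of size 9.
Total: 2 components.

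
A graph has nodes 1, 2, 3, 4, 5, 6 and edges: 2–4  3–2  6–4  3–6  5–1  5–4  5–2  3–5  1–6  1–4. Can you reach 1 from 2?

From 2 we can reach 1, 2, 3, 4, 5, 6, which includes 1.

Yes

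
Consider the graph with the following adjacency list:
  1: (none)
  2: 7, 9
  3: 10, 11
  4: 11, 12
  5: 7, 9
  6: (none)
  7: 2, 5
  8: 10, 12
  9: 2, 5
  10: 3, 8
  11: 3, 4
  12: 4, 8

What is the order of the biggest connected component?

6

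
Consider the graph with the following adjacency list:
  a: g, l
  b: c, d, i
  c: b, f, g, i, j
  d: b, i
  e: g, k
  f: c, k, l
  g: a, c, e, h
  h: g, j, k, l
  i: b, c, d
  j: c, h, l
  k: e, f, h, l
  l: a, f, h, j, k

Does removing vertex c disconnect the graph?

Deleting c raises the number of components from 1 to 2, so c is a cut vertex.

Yes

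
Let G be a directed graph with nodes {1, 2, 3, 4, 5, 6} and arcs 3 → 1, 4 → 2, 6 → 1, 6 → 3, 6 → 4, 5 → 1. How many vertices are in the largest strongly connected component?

{1} is an SCC by itself.
{2} is an SCC by itself.
{6} is an SCC by itself.
{3} is an SCC by itself.
{5} is an SCC by itself.
(and 1 more singleton SCC)
The largest has 1 vertex.

1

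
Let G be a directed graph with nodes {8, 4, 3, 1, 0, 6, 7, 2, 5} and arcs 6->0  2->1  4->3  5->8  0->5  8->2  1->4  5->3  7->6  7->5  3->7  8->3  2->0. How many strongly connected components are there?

1

{0, 1, 2, 3, 4, 5, 6, 7, 8} are all mutually reachable — one SCC of size 9.
That gives 1 strongly connected component.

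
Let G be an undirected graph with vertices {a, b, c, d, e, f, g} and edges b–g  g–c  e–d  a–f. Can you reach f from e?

No

The component containing e is {d, e}, and f is not in it.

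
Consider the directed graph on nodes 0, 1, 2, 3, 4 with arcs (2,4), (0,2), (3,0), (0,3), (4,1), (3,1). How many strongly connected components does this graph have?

4

{0, 3} are all mutually reachable — one SCC of size 2.
{4} is an SCC by itself.
{2} is an SCC by itself.
{1} is an SCC by itself.
That gives 4 strongly connected components.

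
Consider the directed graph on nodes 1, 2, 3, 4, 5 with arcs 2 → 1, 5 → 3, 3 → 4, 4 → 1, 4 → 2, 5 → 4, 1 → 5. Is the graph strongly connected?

From 2 we can reach every vertex (1, 2, 3, 4, 5), and every vertex can reach 2 (1, 2, 3, 4, 5). So the whole graph is one strongly connected component.

Yes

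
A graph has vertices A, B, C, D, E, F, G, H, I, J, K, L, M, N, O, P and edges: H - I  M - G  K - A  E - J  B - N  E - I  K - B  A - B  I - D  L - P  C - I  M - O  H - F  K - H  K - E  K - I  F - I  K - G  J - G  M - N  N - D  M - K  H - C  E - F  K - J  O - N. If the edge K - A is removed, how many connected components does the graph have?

2

K and A are still connected via K-B-A, so the component count stays at 2.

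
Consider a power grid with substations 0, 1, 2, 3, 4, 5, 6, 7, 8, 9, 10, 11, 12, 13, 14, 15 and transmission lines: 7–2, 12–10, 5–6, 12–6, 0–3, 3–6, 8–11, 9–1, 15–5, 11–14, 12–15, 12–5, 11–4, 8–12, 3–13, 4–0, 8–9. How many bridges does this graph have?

The edges on the cycle 8-11-4-0-3-6-12-8 are not bridges since each lies on that cycle.
But removing 3–13 disconnects 3 from 13; removing 8–9 disconnects 8 from 9; removing 1–9 disconnects 1 from 9; removing 14–11 disconnects 14 from 11 — these are bridges.
In total 6 edges are bridges.

6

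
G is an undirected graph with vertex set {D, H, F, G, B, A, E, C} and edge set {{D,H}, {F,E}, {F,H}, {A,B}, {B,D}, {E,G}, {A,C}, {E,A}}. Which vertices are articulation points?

Removing A increases the component count from 1 to 2, so A is a cut vertex.
Removing E increases the component count from 1 to 2, so E is a cut vertex.
By contrast removing B leaves 1 component; it is not a cut vertex. No other vertex is a cut vertex either.

A, E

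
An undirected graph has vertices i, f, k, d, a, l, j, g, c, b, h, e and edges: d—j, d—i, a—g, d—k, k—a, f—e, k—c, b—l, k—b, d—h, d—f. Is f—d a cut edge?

Removing f—d leaves no path between f and d: the component count goes from 1 to 2. So it is a bridge.

Yes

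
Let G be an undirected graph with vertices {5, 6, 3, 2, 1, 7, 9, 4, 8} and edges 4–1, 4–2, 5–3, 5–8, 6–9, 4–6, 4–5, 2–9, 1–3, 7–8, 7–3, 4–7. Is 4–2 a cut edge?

After removing 4–2, the path 4-6-9-2 still connects them, so the edge is not a bridge.

No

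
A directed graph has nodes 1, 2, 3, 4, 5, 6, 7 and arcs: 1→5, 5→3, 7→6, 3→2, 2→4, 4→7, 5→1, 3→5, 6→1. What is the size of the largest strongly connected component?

{1, 2, 3, 4, 5, 6, 7} are all mutually reachable — one SCC of size 7.
The largest has 7 vertices.

7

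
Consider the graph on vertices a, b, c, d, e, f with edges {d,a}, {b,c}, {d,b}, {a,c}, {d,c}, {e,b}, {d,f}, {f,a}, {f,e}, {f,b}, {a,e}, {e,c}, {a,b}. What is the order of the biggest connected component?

Starting from a we can reach a, b, c, d, e, f. That is one component of size 6.
The largest has 6 vertices.

6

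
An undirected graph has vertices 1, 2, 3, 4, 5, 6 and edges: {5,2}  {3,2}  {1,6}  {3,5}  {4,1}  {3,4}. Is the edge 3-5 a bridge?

No

After removing 3-5, the path 3-2-5 still connects them, so the edge is not a bridge.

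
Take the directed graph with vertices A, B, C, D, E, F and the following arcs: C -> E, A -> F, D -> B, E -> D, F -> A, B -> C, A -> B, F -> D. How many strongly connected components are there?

2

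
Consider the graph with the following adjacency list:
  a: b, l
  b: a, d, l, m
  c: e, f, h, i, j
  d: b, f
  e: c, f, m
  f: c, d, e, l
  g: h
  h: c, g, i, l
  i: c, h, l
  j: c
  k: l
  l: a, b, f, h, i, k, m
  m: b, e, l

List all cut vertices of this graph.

c, h, l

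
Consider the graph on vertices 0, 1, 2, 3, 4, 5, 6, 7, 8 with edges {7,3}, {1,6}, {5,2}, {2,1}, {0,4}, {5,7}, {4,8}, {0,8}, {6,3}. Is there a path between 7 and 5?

Yes

From 7 we can reach 1, 2, 3, 5, 6, 7, which includes 5.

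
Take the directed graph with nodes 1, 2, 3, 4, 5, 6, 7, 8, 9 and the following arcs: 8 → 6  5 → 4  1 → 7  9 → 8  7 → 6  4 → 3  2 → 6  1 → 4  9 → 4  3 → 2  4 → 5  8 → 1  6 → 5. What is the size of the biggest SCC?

5

{2, 3, 4, 5, 6} are all mutually reachable — one SCC of size 5.
{1} is an SCC by itself.
{9} is an SCC by itself.
{7} is an SCC by itself.
{8} is an SCC by itself.
The largest has 5 vertices.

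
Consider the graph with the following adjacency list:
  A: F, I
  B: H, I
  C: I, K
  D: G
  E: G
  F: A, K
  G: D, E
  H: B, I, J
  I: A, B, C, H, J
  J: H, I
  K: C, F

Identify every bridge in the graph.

The edges on the cycle I-C-K-F-A-I are not bridges since each lies on that cycle.
But removing D-G disconnects D from G; removing G-E disconnects G from E — these are bridges.

D-G, E-G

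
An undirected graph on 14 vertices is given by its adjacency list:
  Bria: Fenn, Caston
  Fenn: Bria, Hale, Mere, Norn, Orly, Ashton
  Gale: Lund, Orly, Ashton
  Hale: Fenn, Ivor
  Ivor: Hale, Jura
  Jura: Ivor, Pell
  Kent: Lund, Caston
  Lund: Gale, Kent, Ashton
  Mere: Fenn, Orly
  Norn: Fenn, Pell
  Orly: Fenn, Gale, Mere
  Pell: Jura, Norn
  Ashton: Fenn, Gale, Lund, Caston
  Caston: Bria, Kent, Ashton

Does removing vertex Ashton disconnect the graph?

Deleting Ashton leaves 1 component (was 1) (its neighbors Fenn, Gale, Lund, Caston remain connected to each other), so Ashton is not a cut vertex.

No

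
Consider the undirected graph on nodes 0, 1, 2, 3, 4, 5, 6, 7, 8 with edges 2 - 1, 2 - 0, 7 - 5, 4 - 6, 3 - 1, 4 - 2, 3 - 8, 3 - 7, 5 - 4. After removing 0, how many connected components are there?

1

With 0 gone, the remaining components are: {1, 2, 3, 4, 5, 6, 7, 8}.
That is 1 component.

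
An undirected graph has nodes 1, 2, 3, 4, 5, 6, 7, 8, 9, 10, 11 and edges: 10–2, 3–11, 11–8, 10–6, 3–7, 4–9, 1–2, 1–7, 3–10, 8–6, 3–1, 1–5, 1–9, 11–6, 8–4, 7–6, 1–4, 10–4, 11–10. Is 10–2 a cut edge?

No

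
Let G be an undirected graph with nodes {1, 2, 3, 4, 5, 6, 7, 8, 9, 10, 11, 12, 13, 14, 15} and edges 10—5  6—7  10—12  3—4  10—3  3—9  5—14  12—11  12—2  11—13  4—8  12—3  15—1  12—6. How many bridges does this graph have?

The edges on the cycle 10-12-3-10 are not bridges since each lies on that cycle.
But removing 12—2 disconnects 12 from 2; removing 5—14 disconnects 5 from 14; removing 15—1 disconnects 15 from 1; removing 3—9 disconnects 3 from 9 — these are bridges.
In total 11 edges are bridges.

11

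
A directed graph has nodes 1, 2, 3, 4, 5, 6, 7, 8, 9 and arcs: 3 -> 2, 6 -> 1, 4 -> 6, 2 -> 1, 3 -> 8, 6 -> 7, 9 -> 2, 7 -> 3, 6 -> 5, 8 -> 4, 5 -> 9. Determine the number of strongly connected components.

5

{3, 4, 6, 7, 8} are all mutually reachable — one SCC of size 5.
{2} is an SCC by itself.
{1} is an SCC by itself.
{5} is an SCC by itself.
{9} is an SCC by itself.
That gives 5 strongly connected components.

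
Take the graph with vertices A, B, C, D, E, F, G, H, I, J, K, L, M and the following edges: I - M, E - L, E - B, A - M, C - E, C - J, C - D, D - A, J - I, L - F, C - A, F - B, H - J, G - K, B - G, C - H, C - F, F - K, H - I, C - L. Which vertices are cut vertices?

C

Removing C increases the component count from 1 to 2, so C is a cut vertex.
By contrast removing B leaves 1 component; it is not a cut vertex. No other vertex is a cut vertex either.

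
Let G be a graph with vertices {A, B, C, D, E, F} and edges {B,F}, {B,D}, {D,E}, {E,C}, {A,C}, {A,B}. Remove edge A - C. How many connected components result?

A and C are still connected via A-B-D-E-C, so the component count stays at 1.

1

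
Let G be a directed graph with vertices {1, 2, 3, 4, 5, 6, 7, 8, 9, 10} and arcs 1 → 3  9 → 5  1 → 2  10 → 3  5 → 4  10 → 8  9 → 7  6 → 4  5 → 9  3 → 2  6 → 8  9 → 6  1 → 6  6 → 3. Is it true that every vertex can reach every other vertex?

No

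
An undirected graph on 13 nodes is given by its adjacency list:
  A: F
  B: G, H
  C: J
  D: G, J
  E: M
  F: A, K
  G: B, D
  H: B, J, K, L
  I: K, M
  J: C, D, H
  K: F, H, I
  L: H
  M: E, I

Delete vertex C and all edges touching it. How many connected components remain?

With C gone, the remaining components are: {A, B, D, E, F, G, H, I, J, K, L, M}.
That is 1 component.

1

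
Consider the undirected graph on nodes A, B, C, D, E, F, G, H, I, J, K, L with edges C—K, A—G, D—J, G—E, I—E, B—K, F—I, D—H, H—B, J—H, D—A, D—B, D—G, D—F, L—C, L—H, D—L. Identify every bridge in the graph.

The edges on the cycle D-L-C-K-B-D are not bridges since each lies on that cycle.
Every edge lies on some cycle, so there are no bridges.

none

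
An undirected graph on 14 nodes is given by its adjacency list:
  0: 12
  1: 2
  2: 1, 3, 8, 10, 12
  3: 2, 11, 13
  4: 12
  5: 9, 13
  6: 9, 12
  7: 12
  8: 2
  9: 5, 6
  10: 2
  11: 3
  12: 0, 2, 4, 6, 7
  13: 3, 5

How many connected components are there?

1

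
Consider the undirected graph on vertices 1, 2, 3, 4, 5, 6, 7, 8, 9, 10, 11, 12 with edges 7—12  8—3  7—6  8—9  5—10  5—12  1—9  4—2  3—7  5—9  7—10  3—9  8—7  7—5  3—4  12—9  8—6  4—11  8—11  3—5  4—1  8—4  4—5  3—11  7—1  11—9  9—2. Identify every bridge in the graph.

The edges on the cycle 8-3-7-6-8 are not bridges since each lies on that cycle.
Every edge lies on some cycle, so there are no bridges.

none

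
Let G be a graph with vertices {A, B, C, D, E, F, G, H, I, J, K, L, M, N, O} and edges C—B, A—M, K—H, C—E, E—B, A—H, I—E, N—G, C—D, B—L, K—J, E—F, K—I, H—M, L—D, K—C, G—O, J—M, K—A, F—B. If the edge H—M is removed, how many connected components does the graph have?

2

H and M are still connected via H-A-M, so the component count stays at 2.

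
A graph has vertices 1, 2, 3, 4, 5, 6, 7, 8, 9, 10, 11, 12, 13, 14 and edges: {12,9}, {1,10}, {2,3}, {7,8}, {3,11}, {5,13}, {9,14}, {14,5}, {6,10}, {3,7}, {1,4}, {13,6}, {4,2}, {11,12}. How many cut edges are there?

2

The edges on the cycle 1-4-2-3-11-12-9-14-5-13-6-10-1 are not bridges since each lies on that cycle.
But removing 7–8 disconnects 7 from 8; removing 3–7 disconnects 3 from 7 — these are bridges.
That makes 2 bridges.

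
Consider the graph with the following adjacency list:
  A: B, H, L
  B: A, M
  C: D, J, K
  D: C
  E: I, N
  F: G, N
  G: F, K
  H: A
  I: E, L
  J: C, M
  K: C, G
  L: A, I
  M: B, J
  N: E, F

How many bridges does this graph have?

2

The edges on the cycle I-L-A-B-M-J-C-K-G-F-N-E-I are not bridges since each lies on that cycle.
But removing D-C disconnects D from C; removing A-H disconnects A from H — these are bridges.
That makes 2 bridges.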